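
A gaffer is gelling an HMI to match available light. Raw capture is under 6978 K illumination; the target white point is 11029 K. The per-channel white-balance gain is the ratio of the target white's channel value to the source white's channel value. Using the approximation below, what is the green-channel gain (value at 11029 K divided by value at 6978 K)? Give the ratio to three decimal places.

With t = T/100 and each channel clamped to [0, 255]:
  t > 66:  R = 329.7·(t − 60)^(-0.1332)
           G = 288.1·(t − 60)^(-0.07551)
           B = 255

At 6978 K (t = 69.78):
  G = 288.1·(69.78 − 60)^(-0.07551) = 288.1·9.78^(-0.07551) = 288.1·0.84182 = 242.528.
At 11029 K (t = 110.29):
  G = 288.1·(110.29 − 60)^(-0.07551) = 288.1·50.29^(-0.07551) = 288.1·0.74391 = 214.321.
Gain = 214.321 / 242.528 = 0.8837 → 0.884.

0.884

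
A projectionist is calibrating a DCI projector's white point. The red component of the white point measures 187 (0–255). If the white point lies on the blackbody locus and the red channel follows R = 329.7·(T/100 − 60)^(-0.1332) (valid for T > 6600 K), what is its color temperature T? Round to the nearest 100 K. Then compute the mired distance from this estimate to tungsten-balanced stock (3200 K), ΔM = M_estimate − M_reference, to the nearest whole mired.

(t − 60)^(-0.1332) = 187/329.7 = 0.56718.
t − 60 = 0.56718^(1/-0.1332) = 0.56718^(-7.508) = 70.620, so t = 130.620.
T = 100·t = 13062 K → 13100 K to the nearest 100 K.
M_estimate = 10⁶/13100 = 76.34; M_reference = 10⁶/3200 = 312.50.
ΔM = 76.34 − 312.50 = -236.16 → -236 mireds.

-236 mireds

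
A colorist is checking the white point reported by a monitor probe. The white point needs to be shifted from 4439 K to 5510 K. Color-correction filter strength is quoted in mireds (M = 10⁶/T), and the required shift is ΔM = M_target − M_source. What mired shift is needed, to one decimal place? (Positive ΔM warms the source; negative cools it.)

-43.8 mireds

M_source = 10⁶/4439 = 225.276; M_target = 10⁶/5510 = 181.488.
ΔM = 181.488 − 225.276 = -43.788 → -43.8 mireds, a cooling shift.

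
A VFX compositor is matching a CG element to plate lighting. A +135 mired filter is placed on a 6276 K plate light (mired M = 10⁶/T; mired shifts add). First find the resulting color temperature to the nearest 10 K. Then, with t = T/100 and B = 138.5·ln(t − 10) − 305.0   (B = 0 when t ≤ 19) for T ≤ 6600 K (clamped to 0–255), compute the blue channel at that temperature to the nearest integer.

M_in = 10⁶/6276 = 159.34; M_out = 159.34 + (+135) = 294.34.
T_out = 10⁶/294.34 = 3397.5 K → 3400 K; t = 34.
B = 138.5·ln(34 − 10) − 305.0 = 138.5·ln 24 − 305.0 = 138.5·3.1781 − 305.0 = 135.160.
Rounded: 135.

135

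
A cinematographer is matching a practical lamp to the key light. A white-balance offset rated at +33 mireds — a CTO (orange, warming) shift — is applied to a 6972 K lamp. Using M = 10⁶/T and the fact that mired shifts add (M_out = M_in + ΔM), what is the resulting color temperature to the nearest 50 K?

M_in = 10⁶/6972 = 143.43 mireds.
M_out = 143.43 + (+33) = 176.43 mireds.
T_out = 10⁶/176.43 = 5667.9 K → 5650 K.

5650 K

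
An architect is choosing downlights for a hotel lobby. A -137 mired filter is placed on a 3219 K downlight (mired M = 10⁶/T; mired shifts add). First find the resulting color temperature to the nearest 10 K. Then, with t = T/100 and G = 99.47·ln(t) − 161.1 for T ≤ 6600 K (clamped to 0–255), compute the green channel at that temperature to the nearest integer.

242

M_in = 10⁶/3219 = 310.66; M_out = 310.66 + (-137) = 173.66.
T_out = 10⁶/173.66 = 5758.5 K → 5760 K; t = 57.6.
G = 99.47·ln 57.6 − 161.1 = 99.47·4.0535 − 161.1 = 242.104.
Rounded: 242.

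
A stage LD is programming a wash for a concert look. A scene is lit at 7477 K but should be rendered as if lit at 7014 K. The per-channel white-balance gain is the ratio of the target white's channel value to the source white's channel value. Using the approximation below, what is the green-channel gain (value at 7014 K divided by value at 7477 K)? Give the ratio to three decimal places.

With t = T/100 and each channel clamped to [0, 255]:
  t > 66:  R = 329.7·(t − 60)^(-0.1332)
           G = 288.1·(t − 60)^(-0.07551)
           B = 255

1.029

At 7477 K (t = 74.77):
  G = 288.1·(74.77 − 60)^(-0.07551) = 288.1·14.77^(-0.07551) = 288.1·0.81602 = 235.095.
At 7014 K (t = 70.14):
  G = 288.1·(70.14 − 60)^(-0.07551) = 288.1·10.14^(-0.07551) = 288.1·0.83953 = 241.867.
Gain = 241.867 / 235.095 = 1.0288 → 1.029.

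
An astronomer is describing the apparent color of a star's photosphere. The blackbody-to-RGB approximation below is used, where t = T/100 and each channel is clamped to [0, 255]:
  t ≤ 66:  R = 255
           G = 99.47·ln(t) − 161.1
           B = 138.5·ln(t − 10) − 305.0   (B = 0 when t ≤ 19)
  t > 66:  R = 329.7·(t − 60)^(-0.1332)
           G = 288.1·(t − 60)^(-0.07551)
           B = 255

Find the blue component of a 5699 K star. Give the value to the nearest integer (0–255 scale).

t = 5699/100 = 56.99; the t ≤ 66 branch applies.
B = 138.5·ln(56.99 − 10) − 305.0 = 138.5·ln 46.99 − 305.0 = 138.5·3.8499 − 305.0 = 228.216.
Rounded: 228.

228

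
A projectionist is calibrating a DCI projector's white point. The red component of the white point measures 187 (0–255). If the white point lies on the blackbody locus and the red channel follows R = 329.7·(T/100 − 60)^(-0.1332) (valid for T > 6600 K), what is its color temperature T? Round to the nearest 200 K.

(t − 60)^(-0.1332) = 187/329.7 = 0.56718.
t − 60 = 0.56718^(1/-0.1332) = 0.56718^(-7.508) = 70.620, so t = 130.620.
T = 100·t = 13062 K → 13000 K to the nearest 200 K.

13000 K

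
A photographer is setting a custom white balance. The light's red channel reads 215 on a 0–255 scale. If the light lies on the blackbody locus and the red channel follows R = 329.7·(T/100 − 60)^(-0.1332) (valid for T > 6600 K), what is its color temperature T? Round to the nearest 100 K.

(t − 60)^(-0.1332) = 215/329.7 = 0.65211.
t − 60 = 0.65211^(1/-0.1332) = 0.65211^(-7.508) = 24.774, so t = 84.774.
T = 100·t = 8477 K → 8500 K to the nearest 100 K.

8500 K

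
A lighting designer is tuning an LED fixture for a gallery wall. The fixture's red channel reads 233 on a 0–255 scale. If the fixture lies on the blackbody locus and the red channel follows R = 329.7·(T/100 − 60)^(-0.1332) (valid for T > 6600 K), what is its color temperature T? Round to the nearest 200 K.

(t − 60)^(-0.1332) = 233/329.7 = 0.70670.
t − 60 = 0.70670^(1/-0.1332) = 0.70670^(-7.508) = 13.547, so t = 73.547.
T = 100·t = 7355 K → 7400 K to the nearest 200 K.

7400 K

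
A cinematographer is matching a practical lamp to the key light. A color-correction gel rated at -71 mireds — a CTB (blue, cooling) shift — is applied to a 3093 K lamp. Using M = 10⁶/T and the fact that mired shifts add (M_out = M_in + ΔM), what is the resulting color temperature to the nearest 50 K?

M_in = 10⁶/3093 = 323.31 mireds.
M_out = 323.31 + (-71) = 252.31 mireds.
T_out = 10⁶/252.31 = 3963.4 K → 3950 K.

3950 K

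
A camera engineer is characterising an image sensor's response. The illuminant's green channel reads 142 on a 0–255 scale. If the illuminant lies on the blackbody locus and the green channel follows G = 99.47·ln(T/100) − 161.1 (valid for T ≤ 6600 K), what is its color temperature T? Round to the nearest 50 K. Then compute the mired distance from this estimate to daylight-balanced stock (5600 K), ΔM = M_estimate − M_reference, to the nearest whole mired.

ln t = (142 + 161.1) / 99.47 = 3.0471.
t = e^3.0471 = 21.055.
T = 100·t = 2106 K → 2100 K to the nearest 50 K.
M_estimate = 10⁶/2100 = 476.19; M_reference = 10⁶/5600 = 178.57.
ΔM = 476.19 − 178.57 = 297.62 → +298 mireds.

+298 mireds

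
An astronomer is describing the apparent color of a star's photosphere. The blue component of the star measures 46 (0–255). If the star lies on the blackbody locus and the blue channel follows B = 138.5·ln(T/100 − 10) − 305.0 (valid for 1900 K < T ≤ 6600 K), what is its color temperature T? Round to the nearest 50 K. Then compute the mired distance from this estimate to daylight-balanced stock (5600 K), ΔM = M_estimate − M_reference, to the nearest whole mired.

+266 mireds

ln(t − 10) = (46 + 305.0) / 138.5 = 2.5343.
t − 10 = e^2.5343 = 12.608, so t = 22.608.
T = 100·t = 2261 K → 2250 K to the nearest 50 K.
M_estimate = 10⁶/2250 = 444.44; M_reference = 10⁶/5600 = 178.57.
ΔM = 444.44 − 178.57 = 265.87 → +266 mireds.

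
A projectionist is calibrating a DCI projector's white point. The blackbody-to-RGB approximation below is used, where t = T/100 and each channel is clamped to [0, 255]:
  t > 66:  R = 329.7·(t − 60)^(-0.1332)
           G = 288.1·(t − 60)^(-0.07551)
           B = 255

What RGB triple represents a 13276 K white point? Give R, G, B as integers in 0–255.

R=186, G=208, B=255

t = 13276/100 = 132.76; the t > 66 branch applies.
R = 329.7·(132.76 − 60)^(-0.1332) = 329.7·72.76^(-0.1332) = 329.7·0.56493 = 186.258.
G = 288.1·(132.76 − 60)^(-0.07551) = 288.1·72.76^(-0.07551) = 288.1·0.72345 = 208.426.
B = 255 by definition for t > 66.
Rounded: (186, 208, 255).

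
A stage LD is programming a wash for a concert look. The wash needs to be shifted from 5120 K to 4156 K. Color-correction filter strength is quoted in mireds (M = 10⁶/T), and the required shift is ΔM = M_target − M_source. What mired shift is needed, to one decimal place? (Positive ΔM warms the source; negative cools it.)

+45.3 mireds

M_source = 10⁶/5120 = 195.312; M_target = 10⁶/4156 = 240.616.
ΔM = 240.616 − 195.312 = 45.303 → +45.3 mireds, a warming shift.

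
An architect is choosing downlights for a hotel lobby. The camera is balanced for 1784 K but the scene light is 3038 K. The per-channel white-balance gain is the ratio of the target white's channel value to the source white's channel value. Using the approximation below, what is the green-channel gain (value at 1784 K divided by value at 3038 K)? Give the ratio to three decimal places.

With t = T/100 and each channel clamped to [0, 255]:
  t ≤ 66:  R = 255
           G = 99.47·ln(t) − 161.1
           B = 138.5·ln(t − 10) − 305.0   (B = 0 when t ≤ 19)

0.703

At 3038 K (t = 30.38):
  G = 99.47·ln 30.38 − 161.1 = 99.47·3.4138 − 161.1 = 178.469.
At 1784 K (t = 17.84):
  G = 99.47·ln 17.84 − 161.1 = 99.47·2.8814 − 161.1 = 125.517.
Gain = 125.517 / 178.469 = 0.7033 → 0.703.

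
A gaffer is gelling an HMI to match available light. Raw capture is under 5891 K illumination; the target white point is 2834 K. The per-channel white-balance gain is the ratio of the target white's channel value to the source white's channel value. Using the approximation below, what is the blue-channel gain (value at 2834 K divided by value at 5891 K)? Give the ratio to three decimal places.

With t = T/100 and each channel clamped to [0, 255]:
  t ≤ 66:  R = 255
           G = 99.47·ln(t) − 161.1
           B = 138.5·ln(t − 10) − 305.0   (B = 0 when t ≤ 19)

0.419

At 5891 K (t = 58.91):
  B = 138.5·ln(58.91 − 10) − 305.0 = 138.5·ln 48.91 − 305.0 = 138.5·3.8900 − 305.0 = 233.762.
At 2834 K (t = 28.34):
  B = 138.5·ln(28.34 − 10) − 305.0 = 138.5·ln 18.34 − 305.0 = 138.5·2.9091 − 305.0 = 97.908.
Gain = 97.908 / 233.762 = 0.4188 → 0.419.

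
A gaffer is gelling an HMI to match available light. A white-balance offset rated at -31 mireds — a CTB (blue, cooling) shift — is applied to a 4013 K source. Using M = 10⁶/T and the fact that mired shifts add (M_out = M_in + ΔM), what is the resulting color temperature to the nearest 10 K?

M_in = 10⁶/4013 = 249.19 mireds.
M_out = 249.19 + (-31) = 218.19 mireds.
T_out = 10⁶/218.19 = 4583.2 K → 4580 K.

4580 K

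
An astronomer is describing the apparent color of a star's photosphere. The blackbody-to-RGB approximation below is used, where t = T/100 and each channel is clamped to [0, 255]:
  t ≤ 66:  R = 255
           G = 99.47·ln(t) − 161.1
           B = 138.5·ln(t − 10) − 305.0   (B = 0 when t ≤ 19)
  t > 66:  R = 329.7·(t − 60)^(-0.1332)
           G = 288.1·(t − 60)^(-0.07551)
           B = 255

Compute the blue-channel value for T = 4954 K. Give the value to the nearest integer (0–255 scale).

204

t = 4954/100 = 49.54; the t ≤ 66 branch applies.
B = 138.5·ln(49.54 − 10) − 305.0 = 138.5·ln 39.54 − 305.0 = 138.5·3.6773 − 305.0 = 204.308.
Rounded: 204.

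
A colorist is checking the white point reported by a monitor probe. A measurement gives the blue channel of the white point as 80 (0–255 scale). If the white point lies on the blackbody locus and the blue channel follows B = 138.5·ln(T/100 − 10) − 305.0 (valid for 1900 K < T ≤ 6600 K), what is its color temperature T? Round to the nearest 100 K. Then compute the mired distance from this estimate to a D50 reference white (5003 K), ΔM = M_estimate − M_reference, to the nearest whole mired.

+185 mireds

ln(t − 10) = (80 + 305.0) / 138.5 = 2.7798.
t − 10 = e^2.7798 = 16.116, so t = 26.116.
T = 100·t = 2612 K → 2600 K to the nearest 100 K.
M_estimate = 10⁶/2600 = 384.62; M_reference = 10⁶/5003 = 199.88.
ΔM = 384.62 − 199.88 = 184.74 → +185 mireds.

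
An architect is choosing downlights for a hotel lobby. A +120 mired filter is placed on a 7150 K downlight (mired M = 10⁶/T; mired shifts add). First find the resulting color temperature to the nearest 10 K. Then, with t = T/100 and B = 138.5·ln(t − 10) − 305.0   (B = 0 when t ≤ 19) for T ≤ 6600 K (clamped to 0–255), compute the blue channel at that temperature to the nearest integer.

159

M_in = 10⁶/7150 = 139.86; M_out = 139.86 + (+120) = 259.86.
T_out = 10⁶/259.86 = 3848.2 K → 3850 K; t = 38.5.
B = 138.5·ln(38.5 − 10) − 305.0 = 138.5·ln 28.5 − 305.0 = 138.5·3.3499 − 305.0 = 158.962.
Rounded: 159.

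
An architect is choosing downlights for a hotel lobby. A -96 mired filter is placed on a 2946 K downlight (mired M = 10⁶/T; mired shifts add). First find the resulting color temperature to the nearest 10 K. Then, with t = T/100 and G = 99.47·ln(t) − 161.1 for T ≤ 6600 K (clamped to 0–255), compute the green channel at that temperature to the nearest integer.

209

M_in = 10⁶/2946 = 339.44; M_out = 339.44 + (-96) = 243.44.
T_out = 10⁶/243.44 = 4107.7 K → 4110 K; t = 41.1.
G = 99.47·ln 41.1 − 161.1 = 99.47·3.7160 − 161.1 = 208.531.
Rounded: 209.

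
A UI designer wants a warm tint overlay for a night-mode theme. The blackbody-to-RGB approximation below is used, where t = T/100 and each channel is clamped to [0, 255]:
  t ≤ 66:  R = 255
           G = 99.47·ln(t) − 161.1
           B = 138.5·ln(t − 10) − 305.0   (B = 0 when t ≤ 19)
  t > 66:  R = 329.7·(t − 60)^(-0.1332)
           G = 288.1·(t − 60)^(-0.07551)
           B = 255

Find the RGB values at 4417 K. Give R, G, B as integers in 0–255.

t = 4417/100 = 44.17; the t ≤ 66 branch applies.
R = 255 by definition for t ≤ 66.
G = 99.47·ln 44.17 − 161.1 = 99.47·3.7880 − 161.1 = 215.697.
B = 138.5·ln(44.17 − 10) − 305.0 = 138.5·ln 34.17 − 305.0 = 138.5·3.5313 − 305.0 = 184.092.
Rounded: (255, 216, 184).

R=255, G=216, B=184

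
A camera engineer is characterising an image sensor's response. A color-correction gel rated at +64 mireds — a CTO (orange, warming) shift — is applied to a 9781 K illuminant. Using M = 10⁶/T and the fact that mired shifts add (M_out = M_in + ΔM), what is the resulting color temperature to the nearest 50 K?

M_in = 10⁶/9781 = 102.24 mireds.
M_out = 102.24 + (+64) = 166.24 mireds.
T_out = 10⁶/166.24 = 6015.4 K → 6000 K.

6000 K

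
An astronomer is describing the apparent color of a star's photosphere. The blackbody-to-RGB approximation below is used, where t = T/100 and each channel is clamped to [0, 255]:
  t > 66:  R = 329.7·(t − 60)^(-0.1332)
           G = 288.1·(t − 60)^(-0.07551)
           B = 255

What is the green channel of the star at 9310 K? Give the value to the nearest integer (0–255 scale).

t = 9310/100 = 93.1; the t > 66 branch applies.
G = 288.1·(93.1 − 60)^(-0.07551) = 288.1·33.1^(-0.07551) = 288.1·0.76778 = 221.198.
Rounded: 221.

221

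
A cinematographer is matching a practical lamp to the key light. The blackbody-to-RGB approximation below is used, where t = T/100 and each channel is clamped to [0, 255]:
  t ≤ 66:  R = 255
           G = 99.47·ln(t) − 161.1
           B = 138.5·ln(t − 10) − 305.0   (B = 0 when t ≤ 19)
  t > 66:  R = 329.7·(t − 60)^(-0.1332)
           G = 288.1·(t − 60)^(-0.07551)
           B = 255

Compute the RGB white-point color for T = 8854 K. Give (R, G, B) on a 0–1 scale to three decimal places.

(0.827, 0.877, 1.000)

t = 8854/100 = 88.54; the t > 66 branch applies.
R = 329.7·(88.54 − 60)^(-0.1332) = 329.7·28.54^(-0.1332) = 329.7·0.63993 = 210.985.
G = 288.1·(88.54 − 60)^(-0.07551) = 288.1·28.54^(-0.07551) = 288.1·0.77642 = 223.688.
B = 255 by definition for t > 66.
Dividing each by 255: (0.8274, 0.8772, 1.0000) → (0.827, 0.877, 1.000).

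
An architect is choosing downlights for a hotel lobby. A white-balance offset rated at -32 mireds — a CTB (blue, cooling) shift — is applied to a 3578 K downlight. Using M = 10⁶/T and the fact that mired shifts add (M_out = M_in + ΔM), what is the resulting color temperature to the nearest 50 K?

4050 K

M_in = 10⁶/3578 = 279.49 mireds.
M_out = 279.49 + (-32) = 247.49 mireds.
T_out = 10⁶/247.49 = 4040.6 K → 4050 K.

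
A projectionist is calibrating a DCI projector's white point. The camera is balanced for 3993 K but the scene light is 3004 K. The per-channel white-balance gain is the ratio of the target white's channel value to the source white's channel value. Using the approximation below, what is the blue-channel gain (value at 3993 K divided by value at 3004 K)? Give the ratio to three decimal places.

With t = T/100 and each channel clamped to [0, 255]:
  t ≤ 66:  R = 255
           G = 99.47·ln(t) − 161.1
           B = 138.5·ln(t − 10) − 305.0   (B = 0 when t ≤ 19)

At 3004 K (t = 30.04):
  B = 138.5·ln(30.04 − 10) − 305.0 = 138.5·ln 20.04 − 305.0 = 138.5·2.9977 − 305.0 = 110.186.
At 3993 K (t = 39.93):
  B = 138.5·ln(39.93 − 10) − 305.0 = 138.5·ln 29.93 − 305.0 = 138.5·3.3989 − 305.0 = 165.742.
Gain = 165.742 / 110.186 = 1.5042 → 1.504.

1.504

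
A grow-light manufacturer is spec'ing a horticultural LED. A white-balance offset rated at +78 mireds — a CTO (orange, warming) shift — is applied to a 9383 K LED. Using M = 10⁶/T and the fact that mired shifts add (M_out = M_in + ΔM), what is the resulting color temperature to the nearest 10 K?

M_in = 10⁶/9383 = 106.58 mireds.
M_out = 106.58 + (+78) = 184.58 mireds.
T_out = 10⁶/184.58 = 5417.8 K → 5420 K.

5420 K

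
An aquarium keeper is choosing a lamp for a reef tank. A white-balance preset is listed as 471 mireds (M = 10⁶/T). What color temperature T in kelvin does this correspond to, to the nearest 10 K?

2120 K

T = 10⁶ / 471 = 2123.14 K → 2120 K.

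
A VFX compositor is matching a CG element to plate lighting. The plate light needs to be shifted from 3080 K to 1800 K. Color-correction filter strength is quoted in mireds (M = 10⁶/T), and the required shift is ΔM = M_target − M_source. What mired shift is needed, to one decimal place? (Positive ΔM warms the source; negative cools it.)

M_source = 10⁶/3080 = 324.675; M_target = 10⁶/1800 = 555.556.
ΔM = 555.556 − 324.675 = 230.880 → +230.9 mireds, a warming shift.

+230.9 mireds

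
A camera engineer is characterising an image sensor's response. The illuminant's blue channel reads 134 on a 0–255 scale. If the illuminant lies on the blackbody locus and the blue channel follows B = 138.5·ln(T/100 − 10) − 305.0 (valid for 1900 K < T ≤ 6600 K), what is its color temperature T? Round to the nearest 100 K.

3400 K

ln(t − 10) = (134 + 305.0) / 138.5 = 3.1697.
t − 10 = e^3.1697 = 23.800, so t = 33.800.
T = 100·t = 3380 K → 3400 K to the nearest 100 K.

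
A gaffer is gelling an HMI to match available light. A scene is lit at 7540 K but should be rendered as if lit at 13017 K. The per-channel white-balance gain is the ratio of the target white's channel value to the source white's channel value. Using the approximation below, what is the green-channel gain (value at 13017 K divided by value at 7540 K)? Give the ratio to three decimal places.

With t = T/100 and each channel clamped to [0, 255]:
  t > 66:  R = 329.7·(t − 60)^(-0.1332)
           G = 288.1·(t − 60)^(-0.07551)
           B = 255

0.892

At 7540 K (t = 75.4):
  G = 288.1·(75.4 − 60)^(-0.07551) = 288.1·15.4^(-0.07551) = 288.1·0.81345 = 234.355.
At 13017 K (t = 130.17):
  G = 288.1·(130.17 − 60)^(-0.07551) = 288.1·70.17^(-0.07551) = 288.1·0.72543 = 208.997.
Gain = 208.997 / 234.355 = 0.8918 → 0.892.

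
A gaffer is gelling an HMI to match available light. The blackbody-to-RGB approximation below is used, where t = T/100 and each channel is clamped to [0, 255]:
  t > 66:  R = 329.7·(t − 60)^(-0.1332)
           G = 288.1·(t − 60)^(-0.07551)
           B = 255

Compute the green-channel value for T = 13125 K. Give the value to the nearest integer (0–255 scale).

209

t = 13125/100 = 131.25; the t > 66 branch applies.
G = 288.1·(131.25 − 60)^(-0.07551) = 288.1·71.25^(-0.07551) = 288.1·0.72460 = 208.756.
Rounded: 209.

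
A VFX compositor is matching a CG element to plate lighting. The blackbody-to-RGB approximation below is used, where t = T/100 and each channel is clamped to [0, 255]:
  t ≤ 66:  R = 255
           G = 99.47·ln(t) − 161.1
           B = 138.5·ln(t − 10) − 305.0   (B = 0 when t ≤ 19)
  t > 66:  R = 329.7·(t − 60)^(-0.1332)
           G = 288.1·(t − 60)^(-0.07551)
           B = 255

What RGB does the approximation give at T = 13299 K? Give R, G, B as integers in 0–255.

R=186, G=208, B=255

t = 13299/100 = 132.99; the t > 66 branch applies.
R = 329.7·(132.99 − 60)^(-0.1332) = 329.7·72.99^(-0.1332) = 329.7·0.56469 = 186.180.
G = 288.1·(132.99 − 60)^(-0.07551) = 288.1·72.99^(-0.07551) = 288.1·0.72328 = 208.376.
B = 255 by definition for t > 66.
Rounded: (186, 208, 255).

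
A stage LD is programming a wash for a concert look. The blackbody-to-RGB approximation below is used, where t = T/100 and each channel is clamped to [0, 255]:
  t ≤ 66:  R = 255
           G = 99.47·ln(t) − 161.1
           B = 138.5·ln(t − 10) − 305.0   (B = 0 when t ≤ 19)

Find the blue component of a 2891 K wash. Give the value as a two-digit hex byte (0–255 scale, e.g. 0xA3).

t = 2891/100 = 28.91; the t ≤ 66 branch applies.
B = 138.5·ln(28.91 − 10) − 305.0 = 138.5·ln 18.91 − 305.0 = 138.5·2.9397 − 305.0 = 102.147.
Rounded: 102; in hex, 0x66.

0x66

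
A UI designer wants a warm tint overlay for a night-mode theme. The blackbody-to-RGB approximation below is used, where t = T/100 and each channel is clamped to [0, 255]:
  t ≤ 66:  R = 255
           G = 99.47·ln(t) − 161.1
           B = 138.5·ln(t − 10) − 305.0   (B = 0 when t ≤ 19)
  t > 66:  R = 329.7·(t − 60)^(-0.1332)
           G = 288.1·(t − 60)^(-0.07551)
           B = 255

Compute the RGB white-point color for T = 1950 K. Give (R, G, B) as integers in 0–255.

t = 1950/100 = 19.5; the t ≤ 66 branch applies.
R = 255 by definition for t ≤ 66.
G = 99.47·ln 19.5 − 161.1 = 99.47·2.9704 − 161.1 = 134.367.
B = 138.5·ln(19.5 − 10) − 305.0 = 138.5·ln 9.5 − 305.0 = 138.5·2.2513 − 305.0 = 6.804.
Rounded: (255, 134, 7).

(255, 134, 7)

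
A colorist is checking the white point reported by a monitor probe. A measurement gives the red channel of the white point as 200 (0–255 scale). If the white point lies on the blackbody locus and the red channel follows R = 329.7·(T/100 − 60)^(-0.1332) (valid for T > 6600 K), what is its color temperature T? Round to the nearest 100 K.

10300 K

(t − 60)^(-0.1332) = 200/329.7 = 0.60661.
t − 60 = 0.60661^(1/-0.1332) = 0.60661^(-7.508) = 42.638, so t = 102.638.
T = 100·t = 10264 K → 10300 K to the nearest 100 K.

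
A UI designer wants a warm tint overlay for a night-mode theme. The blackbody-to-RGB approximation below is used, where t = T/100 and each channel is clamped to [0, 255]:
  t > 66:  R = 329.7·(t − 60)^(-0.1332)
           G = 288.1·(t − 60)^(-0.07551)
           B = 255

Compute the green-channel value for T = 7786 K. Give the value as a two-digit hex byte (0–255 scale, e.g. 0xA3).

t = 7786/100 = 77.86; the t > 66 branch applies.
G = 288.1·(77.86 − 60)^(-0.07551) = 288.1·17.86^(-0.07551) = 288.1·0.80440 = 231.747.
Rounded: 232; in hex, 0xE8.

0xE8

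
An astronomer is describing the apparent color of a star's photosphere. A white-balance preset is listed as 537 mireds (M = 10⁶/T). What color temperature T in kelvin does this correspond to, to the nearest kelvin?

1862 K

T = 10⁶ / 537 = 1862.20 K → 1862 K.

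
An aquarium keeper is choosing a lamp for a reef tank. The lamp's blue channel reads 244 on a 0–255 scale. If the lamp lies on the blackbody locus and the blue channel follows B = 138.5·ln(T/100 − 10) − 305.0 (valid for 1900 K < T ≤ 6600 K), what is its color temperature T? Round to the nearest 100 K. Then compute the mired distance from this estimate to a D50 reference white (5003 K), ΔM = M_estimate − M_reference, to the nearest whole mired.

-41 mireds

ln(t − 10) = (244 + 305.0) / 138.5 = 3.9639.
t − 10 = e^3.9639 = 52.662, so t = 62.662.
T = 100·t = 6266 K → 6300 K to the nearest 100 K.
M_estimate = 10⁶/6300 = 158.73; M_reference = 10⁶/5003 = 199.88.
ΔM = 158.73 − 199.88 = -41.15 → -41 mireds.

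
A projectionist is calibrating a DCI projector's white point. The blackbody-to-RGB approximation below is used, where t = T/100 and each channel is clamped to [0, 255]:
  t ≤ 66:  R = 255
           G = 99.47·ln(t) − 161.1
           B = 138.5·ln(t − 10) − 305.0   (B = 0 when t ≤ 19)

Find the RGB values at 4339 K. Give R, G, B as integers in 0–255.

R=255, G=214, B=181

t = 4339/100 = 43.39; the t ≤ 66 branch applies.
R = 255 by definition for t ≤ 66.
G = 99.47·ln 43.39 − 161.1 = 99.47·3.7702 − 161.1 = 213.925.
B = 138.5·ln(43.39 − 10) − 305.0 = 138.5·ln 33.39 − 305.0 = 138.5·3.5083 − 305.0 = 180.894.
Rounded: (255, 214, 181).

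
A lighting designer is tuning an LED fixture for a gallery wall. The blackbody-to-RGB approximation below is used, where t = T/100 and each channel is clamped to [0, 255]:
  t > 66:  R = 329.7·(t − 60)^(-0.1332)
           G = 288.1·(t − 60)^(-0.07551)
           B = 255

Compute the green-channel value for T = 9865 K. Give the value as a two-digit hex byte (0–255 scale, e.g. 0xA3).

0xDB

t = 9865/100 = 98.65; the t > 66 branch applies.
G = 288.1·(98.65 − 60)^(-0.07551) = 288.1·38.65^(-0.07551) = 288.1·0.75885 = 218.624.
Rounded: 219; in hex, 0xDB.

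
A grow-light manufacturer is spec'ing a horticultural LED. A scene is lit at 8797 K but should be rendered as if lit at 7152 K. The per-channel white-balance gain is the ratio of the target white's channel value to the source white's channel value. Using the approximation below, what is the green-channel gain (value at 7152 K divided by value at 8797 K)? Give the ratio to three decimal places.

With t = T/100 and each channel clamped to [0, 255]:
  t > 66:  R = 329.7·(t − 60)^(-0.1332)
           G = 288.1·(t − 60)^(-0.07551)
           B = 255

1.069

At 8797 K (t = 87.97):
  G = 288.1·(87.97 − 60)^(-0.07551) = 288.1·27.97^(-0.07551) = 288.1·0.77761 = 224.029.
At 7152 K (t = 71.52):
  G = 288.1·(71.52 − 60)^(-0.07551) = 288.1·11.52^(-0.07551) = 288.1·0.83148 = 239.548.
Gain = 239.548 / 224.029 = 1.0693 → 1.069.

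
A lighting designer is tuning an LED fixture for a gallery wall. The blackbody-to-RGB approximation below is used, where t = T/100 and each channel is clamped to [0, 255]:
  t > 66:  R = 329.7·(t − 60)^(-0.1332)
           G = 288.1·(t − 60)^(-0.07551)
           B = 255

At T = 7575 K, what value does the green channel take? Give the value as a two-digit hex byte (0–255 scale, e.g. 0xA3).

0xEA

t = 7575/100 = 75.75; the t > 66 branch applies.
G = 288.1·(75.75 − 60)^(-0.07551) = 288.1·15.75^(-0.07551) = 288.1·0.81207 = 233.957.
Rounded: 234; in hex, 0xEA.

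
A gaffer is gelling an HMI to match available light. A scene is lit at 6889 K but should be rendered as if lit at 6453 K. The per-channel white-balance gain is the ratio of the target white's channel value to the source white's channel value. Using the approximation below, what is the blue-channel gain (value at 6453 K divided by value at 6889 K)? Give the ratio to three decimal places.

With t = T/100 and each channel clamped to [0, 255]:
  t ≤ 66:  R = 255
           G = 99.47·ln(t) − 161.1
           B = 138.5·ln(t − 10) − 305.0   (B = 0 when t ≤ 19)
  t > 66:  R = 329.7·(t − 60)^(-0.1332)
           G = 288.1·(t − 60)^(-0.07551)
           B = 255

At 6889 K (t = 68.89):
  B = 255 by definition for t > 66.
At 6453 K (t = 64.53):
  B = 138.5·ln(64.53 − 10) − 305.0 = 138.5·ln 54.53 − 305.0 = 138.5·3.9988 − 305.0 = 248.827.
Gain = 248.827 / 255.000 = 0.9758 → 0.976.

0.976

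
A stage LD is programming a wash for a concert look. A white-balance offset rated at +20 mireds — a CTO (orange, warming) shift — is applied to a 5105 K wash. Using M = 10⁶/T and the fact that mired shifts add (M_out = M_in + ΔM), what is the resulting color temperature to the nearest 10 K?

4630 K

M_in = 10⁶/5105 = 195.89 mireds.
M_out = 195.89 + (+20) = 215.89 mireds.
T_out = 10⁶/215.89 = 4632.1 K → 4630 K.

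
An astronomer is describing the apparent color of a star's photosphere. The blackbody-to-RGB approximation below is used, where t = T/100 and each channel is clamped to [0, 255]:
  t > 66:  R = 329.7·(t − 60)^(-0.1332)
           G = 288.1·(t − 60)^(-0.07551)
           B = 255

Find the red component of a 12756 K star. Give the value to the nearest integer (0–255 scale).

188

t = 12756/100 = 127.56; the t > 66 branch applies.
R = 329.7·(127.56 − 60)^(-0.1332) = 329.7·67.56^(-0.1332) = 329.7·0.57054 = 188.107.
Rounded: 188.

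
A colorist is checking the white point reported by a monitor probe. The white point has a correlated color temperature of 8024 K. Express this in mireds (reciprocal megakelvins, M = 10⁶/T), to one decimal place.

124.6 mireds

M = 10⁶ / 8024 = 124.626 → 124.6 mireds.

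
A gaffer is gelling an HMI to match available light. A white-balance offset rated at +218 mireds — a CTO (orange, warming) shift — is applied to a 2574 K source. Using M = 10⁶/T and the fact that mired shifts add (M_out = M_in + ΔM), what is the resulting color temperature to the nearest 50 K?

M_in = 10⁶/2574 = 388.50 mireds.
M_out = 388.50 + (+218) = 606.50 mireds.
T_out = 10⁶/606.50 = 1648.8 K → 1650 K.

1650 K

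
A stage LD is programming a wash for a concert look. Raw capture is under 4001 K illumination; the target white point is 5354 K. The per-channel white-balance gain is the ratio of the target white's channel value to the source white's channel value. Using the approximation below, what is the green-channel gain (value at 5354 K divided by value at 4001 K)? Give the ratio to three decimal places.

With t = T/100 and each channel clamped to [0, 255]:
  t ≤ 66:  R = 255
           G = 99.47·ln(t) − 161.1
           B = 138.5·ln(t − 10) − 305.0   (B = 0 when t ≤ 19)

1.141

At 4001 K (t = 40.01):
  G = 99.47·ln 40.01 − 161.1 = 99.47·3.6891 − 161.1 = 205.858.
At 5354 K (t = 53.54):
  G = 99.47·ln 53.54 − 161.1 = 99.47·3.9804 − 161.1 = 234.833.
Gain = 234.833 / 205.858 = 1.1408 → 1.141.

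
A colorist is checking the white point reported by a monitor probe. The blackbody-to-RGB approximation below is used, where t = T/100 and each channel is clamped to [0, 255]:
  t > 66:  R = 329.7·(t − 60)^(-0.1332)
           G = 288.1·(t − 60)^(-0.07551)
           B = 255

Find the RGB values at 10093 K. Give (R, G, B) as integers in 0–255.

(201, 218, 255)

t = 10093/100 = 100.93; the t > 66 branch applies.
R = 329.7·(100.93 − 60)^(-0.1332) = 329.7·40.93^(-0.1332) = 329.7·0.60992 = 201.092.
G = 288.1·(100.93 − 60)^(-0.07551) = 288.1·40.93^(-0.07551) = 288.1·0.75557 = 217.680.
B = 255 by definition for t > 66.
Rounded: (201, 218, 255).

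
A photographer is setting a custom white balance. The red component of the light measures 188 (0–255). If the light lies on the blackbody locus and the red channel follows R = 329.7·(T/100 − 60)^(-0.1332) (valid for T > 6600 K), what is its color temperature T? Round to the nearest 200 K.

12800 K

(t − 60)^(-0.1332) = 188/329.7 = 0.57022.
t − 60 = 0.57022^(1/-0.1332) = 0.57022^(-7.508) = 67.848, so t = 127.848.
T = 100·t = 12785 K → 12800 K to the nearest 200 K.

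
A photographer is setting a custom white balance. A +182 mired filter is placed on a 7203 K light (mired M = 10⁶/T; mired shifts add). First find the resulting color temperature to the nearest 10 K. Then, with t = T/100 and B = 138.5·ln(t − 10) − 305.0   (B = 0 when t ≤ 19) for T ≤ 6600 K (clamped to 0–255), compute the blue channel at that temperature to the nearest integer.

118

M_in = 10⁶/7203 = 138.83; M_out = 138.83 + (+182) = 320.83.
T_out = 10⁶/320.83 = 3116.9 K → 3120 K; t = 31.2.
B = 138.5·ln(31.2 − 10) − 305.0 = 138.5·ln 21.2 − 305.0 = 138.5·3.0540 − 305.0 = 117.979.
Rounded: 118.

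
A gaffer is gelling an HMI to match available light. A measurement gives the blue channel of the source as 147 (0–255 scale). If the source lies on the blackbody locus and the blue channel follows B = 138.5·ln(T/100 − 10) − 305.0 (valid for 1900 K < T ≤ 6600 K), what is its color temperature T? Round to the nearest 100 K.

3600 K

ln(t − 10) = (147 + 305.0) / 138.5 = 3.2635.
t − 10 = e^3.2635 = 26.142, so t = 36.142.
T = 100·t = 3614 K → 3600 K to the nearest 100 K.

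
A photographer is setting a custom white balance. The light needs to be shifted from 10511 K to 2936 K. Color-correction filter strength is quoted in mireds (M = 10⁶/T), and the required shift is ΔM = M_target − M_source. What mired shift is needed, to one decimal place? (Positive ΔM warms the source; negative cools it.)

+245.5 mireds

M_source = 10⁶/10511 = 95.138; M_target = 10⁶/2936 = 340.599.
ΔM = 340.599 − 95.138 = 245.461 → +245.5 mireds, a warming shift.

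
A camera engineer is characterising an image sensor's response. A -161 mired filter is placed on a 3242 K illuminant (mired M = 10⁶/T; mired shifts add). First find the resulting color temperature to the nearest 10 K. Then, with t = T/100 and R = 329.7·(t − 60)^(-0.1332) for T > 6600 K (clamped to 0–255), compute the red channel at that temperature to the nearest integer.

M_in = 10⁶/3242 = 308.45; M_out = 308.45 + (-161) = 147.45.
T_out = 10⁶/147.45 = 6781.9 K → 6780 K; t = 67.8.
R = 329.7·(67.8 − 60)^(-0.1332) = 329.7·7.8^(-0.1332) = 329.7·0.76063 = 250.779.
Rounded: 251.

251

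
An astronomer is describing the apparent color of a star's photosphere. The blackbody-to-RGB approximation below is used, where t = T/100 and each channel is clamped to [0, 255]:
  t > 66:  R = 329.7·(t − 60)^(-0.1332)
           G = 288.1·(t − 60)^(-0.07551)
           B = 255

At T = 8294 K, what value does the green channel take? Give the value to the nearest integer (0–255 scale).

t = 8294/100 = 82.94; the t > 66 branch applies.
G = 288.1·(82.94 − 60)^(-0.07551) = 288.1·22.94^(-0.07551) = 288.1·0.78934 = 227.408.
Rounded: 227.

227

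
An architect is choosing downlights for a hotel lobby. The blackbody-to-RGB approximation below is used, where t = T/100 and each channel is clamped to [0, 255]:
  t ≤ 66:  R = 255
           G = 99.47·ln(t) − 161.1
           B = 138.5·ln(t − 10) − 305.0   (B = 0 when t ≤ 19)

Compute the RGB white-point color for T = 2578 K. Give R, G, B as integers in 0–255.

t = 2578/100 = 25.78; the t ≤ 66 branch applies.
R = 255 by definition for t ≤ 66.
G = 99.47·ln 25.78 − 161.1 = 99.47·3.2496 − 161.1 = 162.138.
B = 138.5·ln(25.78 − 10) − 305.0 = 138.5·ln 15.78 − 305.0 = 138.5·2.7587 − 305.0 = 77.086.
Rounded: (255, 162, 77).

R=255, G=162, B=77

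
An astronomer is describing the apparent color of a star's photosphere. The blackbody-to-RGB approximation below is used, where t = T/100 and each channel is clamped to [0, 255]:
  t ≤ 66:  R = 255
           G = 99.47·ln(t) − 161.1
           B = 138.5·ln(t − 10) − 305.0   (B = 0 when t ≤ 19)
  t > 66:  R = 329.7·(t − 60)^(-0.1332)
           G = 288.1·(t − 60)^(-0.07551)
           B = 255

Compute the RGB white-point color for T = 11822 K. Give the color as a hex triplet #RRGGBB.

t = 11822/100 = 118.22; the t > 66 branch applies.
R = 329.7·(118.22 − 60)^(-0.1332) = 329.7·58.22^(-0.1332) = 329.7·0.58196 = 191.872.
G = 288.1·(118.22 − 60)^(-0.07551) = 288.1·58.22^(-0.07551) = 288.1·0.73573 = 211.964.
B = 255 by definition for t > 66.
Rounded: (192, 212, 255).
In hex: #C0D4FF.

#C0D4FF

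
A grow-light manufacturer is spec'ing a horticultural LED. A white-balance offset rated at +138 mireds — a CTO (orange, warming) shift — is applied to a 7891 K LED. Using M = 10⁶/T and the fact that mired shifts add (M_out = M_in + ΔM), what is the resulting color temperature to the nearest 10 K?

M_in = 10⁶/7891 = 126.73 mireds.
M_out = 126.73 + (+138) = 264.73 mireds.
T_out = 10⁶/264.73 = 3777.5 K → 3780 K.

3780 K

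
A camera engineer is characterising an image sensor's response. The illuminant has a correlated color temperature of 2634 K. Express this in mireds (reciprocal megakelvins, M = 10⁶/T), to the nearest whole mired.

M = 10⁶ / 2634 = 379.651 → 380 mireds.

380 mireds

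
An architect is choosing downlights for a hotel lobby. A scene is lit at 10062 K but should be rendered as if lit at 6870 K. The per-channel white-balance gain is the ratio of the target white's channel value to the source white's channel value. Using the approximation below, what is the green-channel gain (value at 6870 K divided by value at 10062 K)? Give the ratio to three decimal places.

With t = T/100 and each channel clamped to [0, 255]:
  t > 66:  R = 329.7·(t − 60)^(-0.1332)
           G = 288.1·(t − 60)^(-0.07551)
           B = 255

At 10062 K (t = 100.62):
  G = 288.1·(100.62 − 60)^(-0.07551) = 288.1·40.62^(-0.07551) = 288.1·0.75600 = 217.805.
At 6870 K (t = 68.7):
  G = 288.1·(68.7 − 60)^(-0.07551) = 288.1·8.7^(-0.07551) = 288.1·0.84929 = 244.681.
Gain = 244.681 / 217.805 = 1.1234 → 1.123.

1.123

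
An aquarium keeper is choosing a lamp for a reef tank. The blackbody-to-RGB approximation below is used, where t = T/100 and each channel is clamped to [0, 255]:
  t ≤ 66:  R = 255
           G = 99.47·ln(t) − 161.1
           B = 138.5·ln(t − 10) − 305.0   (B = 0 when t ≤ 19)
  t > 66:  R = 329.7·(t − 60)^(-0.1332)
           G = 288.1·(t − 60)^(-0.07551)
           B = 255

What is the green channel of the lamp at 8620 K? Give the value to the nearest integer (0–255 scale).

225

t = 8620/100 = 86.2; the t > 66 branch applies.
G = 288.1·(86.2 − 60)^(-0.07551) = 288.1·26.2^(-0.07551) = 288.1·0.78146 = 225.137.
Rounded: 225.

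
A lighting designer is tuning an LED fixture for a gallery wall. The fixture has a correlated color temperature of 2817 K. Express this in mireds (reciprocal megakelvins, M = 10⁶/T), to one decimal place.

355.0 mireds

M = 10⁶ / 2817 = 354.988 → 355.0 mireds.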